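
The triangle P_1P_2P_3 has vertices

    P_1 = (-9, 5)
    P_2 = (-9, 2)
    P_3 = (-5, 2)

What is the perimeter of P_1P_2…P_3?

12

|P_1P_2| = √((0)² + (-3)²) = √9 = 3
|P_2P_3| = √((4)² + (0)²) = √16 = 4
|P_3P_1| = √((-4)² + (3)²) = √25 = 5
Perimeter = 3 + 4 + 5 = 12.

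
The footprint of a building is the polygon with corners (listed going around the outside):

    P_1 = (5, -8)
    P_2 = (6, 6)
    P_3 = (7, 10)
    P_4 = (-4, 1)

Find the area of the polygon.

Σ = (78) + (18) + (47) + (27) = 170
Area = |Σ|/2 = 85.

85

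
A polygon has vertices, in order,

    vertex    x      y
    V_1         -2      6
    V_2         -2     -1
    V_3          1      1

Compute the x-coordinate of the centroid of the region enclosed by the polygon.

Apply the shoelace (surveyor's) formula. First the cross-terms c_i = x_i·y_{i+1} − x_{i+1}·y_i:
  14, -1, 8  ⇒  2A = 21, A = 10.5.
Then Σ (x_i + x_{i+1})·c_i = -63, so x̄ = -63 / (6·10.5) = -1.

-1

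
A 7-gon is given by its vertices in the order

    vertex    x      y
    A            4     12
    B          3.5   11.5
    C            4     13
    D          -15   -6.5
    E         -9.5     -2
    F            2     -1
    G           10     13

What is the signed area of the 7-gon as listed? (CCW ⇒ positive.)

Apply the surveyor's formula: 2A = Σ (x_i·y_{i+1} − x_{i+1}·y_i), indices taken mod 7.
Cross-terms: 4, -0.5, 169, -31.75, 13.5, 36, 68  ⇒  Σ = 258.25
Signed area = Σ/2 = 129.125 (positive ⇒ counter-clockwise traversal).

129.125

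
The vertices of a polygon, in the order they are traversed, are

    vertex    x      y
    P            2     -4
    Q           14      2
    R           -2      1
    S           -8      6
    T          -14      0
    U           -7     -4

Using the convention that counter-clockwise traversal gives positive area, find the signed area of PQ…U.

125

P→Q: (2)(2) − (14)(-4) = 60
Q→R: (14)(1) − (-2)(2) = 18
R→S: (-2)(6) − (-8)(1) = -4
S→T: (-8)(0) − (-14)(6) = 84
T→U: (-14)(-4) − (-7)(0) = 56
U→P: (-7)(-4) − (2)(-4) = 36
Σ = 250
Signed area = Σ/2 = 125 (positive ⇒ counter-clockwise traversal).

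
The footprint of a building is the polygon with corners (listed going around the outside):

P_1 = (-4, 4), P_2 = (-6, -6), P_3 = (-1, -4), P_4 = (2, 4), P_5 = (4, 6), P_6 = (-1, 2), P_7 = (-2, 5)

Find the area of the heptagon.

Cross-terms: 48, 18, 4, -4, 14, -1, 12  ⇒  Σ = 91
Area = |Σ|/2 = 45.5.

45.5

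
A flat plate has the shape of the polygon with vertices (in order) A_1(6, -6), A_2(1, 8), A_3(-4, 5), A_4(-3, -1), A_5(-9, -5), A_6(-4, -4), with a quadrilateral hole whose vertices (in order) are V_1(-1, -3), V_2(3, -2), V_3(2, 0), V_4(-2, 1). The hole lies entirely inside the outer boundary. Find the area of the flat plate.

Outer boundary:
Apply the shoelace (surveyor's) formula: 2A = Σ (x_i·y_{i+1} − x_{i+1}·y_i), indices taken mod 6.
Cross-terms: 54, 37, 19, 6, 16, 48  ⇒  Σ = 180
Area = |Σ|/2 = 90.
Hole:
Cross-terms: 11, 4, 2, 7  ⇒  Σ = 24
Area = |Σ|/2 = 12.
Net area = 90 − 12 = 78.

78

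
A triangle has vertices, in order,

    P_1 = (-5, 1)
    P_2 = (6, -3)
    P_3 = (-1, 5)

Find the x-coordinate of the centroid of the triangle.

0

Apply the shoelace formula. First the cross-terms c_i = x_i·y_{i+1} − x_{i+1}·y_i:
  9, 27, 24  ⇒  2A = 60, A = 30.
Then Σ (x_i + x_{i+1})·c_i = 0, so x̄ = 0 / (6·30) = 0.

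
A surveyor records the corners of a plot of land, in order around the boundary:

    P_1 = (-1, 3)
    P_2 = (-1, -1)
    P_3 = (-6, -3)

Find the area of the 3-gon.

10

P_1→P_2: (-1)(-1) − (-1)(3) = 4
P_2→P_3: (-1)(-3) − (-6)(-1) = -3
P_3→P_1: (-6)(3) − (-1)(-3) = -21
Σ = -20
Area = |Σ|/2 = 10.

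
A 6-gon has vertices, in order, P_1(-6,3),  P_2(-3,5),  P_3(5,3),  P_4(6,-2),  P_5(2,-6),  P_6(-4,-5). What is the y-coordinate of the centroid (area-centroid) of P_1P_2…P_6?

-82/191

Apply Gauss's area formula. First the cross-terms c_i = x_i·y_{i+1} − x_{i+1}·y_i:
  -21, -34, -28, -32, -34, -42  ⇒  2A = -191, A = -95.5.
Then Σ (y_i + y_{i+1})·c_i = 246, so ȳ = 246 / (6·(-95.5)) = -82/191.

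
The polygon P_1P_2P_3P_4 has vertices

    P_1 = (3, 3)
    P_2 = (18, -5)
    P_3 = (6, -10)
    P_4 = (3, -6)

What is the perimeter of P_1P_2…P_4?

|P_1P_2| = √((15)² + (-8)²) = √289 = 17
|P_2P_3| = √((-12)² + (-5)²) = √169 = 13
|P_3P_4| = √((-3)² + (4)²) = √25 = 5
|P_4P_1| = √((0)² + (9)²) = √81 = 9
Perimeter = 17 + 13 + 5 + 9 = 44.

44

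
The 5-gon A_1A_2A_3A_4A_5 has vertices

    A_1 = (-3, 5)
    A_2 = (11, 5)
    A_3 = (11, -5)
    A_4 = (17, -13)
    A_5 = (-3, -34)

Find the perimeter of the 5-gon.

102

|A_1A_2| = √((14)² + (0)²) = √196 = 14
|A_2A_3| = √((0)² + (-10)²) = √100 = 10
|A_3A_4| = √((6)² + (-8)²) = √100 = 10
|A_4A_5| = √((-20)² + (-21)²) = √841 = 29
|A_5A_1| = √((0)² + (39)²) = √1521 = 39
Perimeter = 14 + 10 + 10 + 29 + 39 = 102.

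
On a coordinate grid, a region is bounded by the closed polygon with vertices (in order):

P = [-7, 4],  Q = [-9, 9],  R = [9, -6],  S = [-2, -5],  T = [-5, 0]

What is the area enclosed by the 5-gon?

Apply the surveyor's formula: 2A = Σ (x_i·y_{i+1} − x_{i+1}·y_i), indices taken mod 5.
P→Q: (-7)(9) − (-9)(4) = -27
Q→R: (-9)(-6) − (9)(9) = -27
R→S: (9)(-5) − (-2)(-6) = -57
S→T: (-2)(0) − (-5)(-5) = -25
T→P: (-5)(4) − (-7)(0) = -20
Σ = -156
Area = |Σ|/2 = 78.

78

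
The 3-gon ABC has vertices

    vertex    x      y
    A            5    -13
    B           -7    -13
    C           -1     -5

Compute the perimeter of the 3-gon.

|AB| = √((-12)² + (0)²) = √144 = 12
|BC| = √((6)² + (8)²) = √100 = 10
|CA| = √((6)² + (-8)²) = √100 = 10
Perimeter = 12 + 10 + 10 = 32.

32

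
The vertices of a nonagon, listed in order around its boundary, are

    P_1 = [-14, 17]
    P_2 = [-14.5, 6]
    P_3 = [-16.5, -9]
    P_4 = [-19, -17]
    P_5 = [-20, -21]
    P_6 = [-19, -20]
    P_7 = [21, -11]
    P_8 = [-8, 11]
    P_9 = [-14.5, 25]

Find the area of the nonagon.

698.25

Apply the shoelace (surveyor's) formula: 2A = Σ (x_i·y_{i+1} − x_{i+1}·y_i), indices taken mod 9.
P_1→P_2: (-14)(6) − (-14.5)(17) = 162.5
P_2→P_3: (-14.5)(-9) − (-16.5)(6) = 229.5
P_3→P_4: (-16.5)(-17) − (-19)(-9) = 109.5
P_4→P_5: (-19)(-21) − (-20)(-17) = 59
P_5→P_6: (-20)(-20) − (-19)(-21) = 1
P_6→P_7: (-19)(-11) − (21)(-20) = 629
P_7→P_8: (21)(11) − (-8)(-11) = 143
P_8→P_9: (-8)(25) − (-14.5)(11) = -40.5
P_9→P_1: (-14.5)(17) − (-14)(25) = 103.5
Σ = 1396.5
Area = |Σ|/2 = 698.25.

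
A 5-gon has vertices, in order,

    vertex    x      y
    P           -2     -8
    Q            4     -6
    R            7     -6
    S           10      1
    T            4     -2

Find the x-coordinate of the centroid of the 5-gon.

Apply the shoelace formula. First the cross-terms c_i = x_i·y_{i+1} − x_{i+1}·y_i:
  44, 18, 67, -24, -36  ⇒  2A = 69, A = 34.5.
Then Σ (x_i + x_{i+1})·c_i = 1017, so x̄ = 1017 / (6·34.5) = 113/23.

113/23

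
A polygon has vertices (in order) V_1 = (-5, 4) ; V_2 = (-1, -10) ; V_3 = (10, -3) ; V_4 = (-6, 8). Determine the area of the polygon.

117.5

V_1→V_2: (-5)(-10) − (-1)(4) = 54
V_2→V_3: (-1)(-3) − (10)(-10) = 103
V_3→V_4: (10)(8) − (-6)(-3) = 62
V_4→V_1: (-6)(4) − (-5)(8) = 16
Σ = 235
Area = |Σ|/2 = 117.5.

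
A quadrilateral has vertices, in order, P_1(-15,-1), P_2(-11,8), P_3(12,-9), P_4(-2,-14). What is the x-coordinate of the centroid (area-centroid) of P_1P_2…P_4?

Apply the surveyor's formula. First the cross-terms c_i = x_i·y_{i+1} − x_{i+1}·y_i:
  -131, 3, -186, -208  ⇒  2A = -522, A = -261.
Then Σ (x_i + x_{i+1})·c_i = 5085, so x̄ = 5085 / (6·(-261)) = -565/174.

-565/174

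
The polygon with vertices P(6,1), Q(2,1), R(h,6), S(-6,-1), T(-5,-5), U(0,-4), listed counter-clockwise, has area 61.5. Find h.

The doubled signed area Σ (x_i y_{i+1} − x_{i+1} y_i) is linear in h.
With h=0 it equals 121; the coefficient of h is -2 (from the two edges through R).
So -2·h + 121 = 2·61.5 = 123 ⇒ h = -1.

-1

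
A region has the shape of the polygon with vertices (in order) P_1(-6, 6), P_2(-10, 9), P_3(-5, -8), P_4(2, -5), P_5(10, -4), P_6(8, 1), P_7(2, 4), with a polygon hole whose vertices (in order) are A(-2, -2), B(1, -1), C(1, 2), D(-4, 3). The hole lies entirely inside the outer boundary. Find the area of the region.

Outer boundary:
Apply Gauss's area formula: 2A = Σ (x_i·y_{i+1} − x_{i+1}·y_i), indices taken mod 7.
Cross-terms: 6, 125, 41, 42, 42, 30, 36  ⇒  Σ = 322
Area = |Σ|/2 = 161.
Hole:
Σ = (4) + (3) + (11) + (14) = 32
Area = |Σ|/2 = 16.
Net area = 161 − 16 = 145.

145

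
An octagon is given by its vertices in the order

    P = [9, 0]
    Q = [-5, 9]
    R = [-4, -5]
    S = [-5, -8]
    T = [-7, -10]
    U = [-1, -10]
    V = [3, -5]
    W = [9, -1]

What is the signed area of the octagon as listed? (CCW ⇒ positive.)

Apply Gauss's area formula: 2A = Σ (x_i·y_{i+1} − x_{i+1}·y_i), indices taken mod 8.
Cross-terms: 81, 61, 7, -6, 60, 35, 42, 9  ⇒  Σ = 289
Signed area = Σ/2 = 144.5 (positive ⇒ counter-clockwise traversal).

144.5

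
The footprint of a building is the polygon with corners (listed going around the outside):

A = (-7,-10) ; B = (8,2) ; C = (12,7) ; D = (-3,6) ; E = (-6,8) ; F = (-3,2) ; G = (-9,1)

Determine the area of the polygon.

163.5

Σ = (66) + (32) + (93) + (12) + (12) + (15) + (97) = 327
Area = |Σ|/2 = 163.5.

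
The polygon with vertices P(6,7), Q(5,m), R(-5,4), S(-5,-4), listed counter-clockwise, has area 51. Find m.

8

Write out the shoelace sum; only the two edges meeting at Q involve m:
2·Area = [(6·m − 5·7) + (5·4 − (-5)·m)] + 29
       = 11·m + 14 = 102
⇒ m = 8.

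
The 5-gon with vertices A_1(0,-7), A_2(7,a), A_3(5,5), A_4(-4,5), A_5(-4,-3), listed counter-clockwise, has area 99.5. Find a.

-2

The doubled signed area Σ (x_i y_{i+1} − x_{i+1} y_i) is linear in a.
With a=0 it equals 189; the coefficient of a is -5 (from the two edges through A_2).
So -5·a + 189 = 2·99.5 = 199 ⇒ a = -2.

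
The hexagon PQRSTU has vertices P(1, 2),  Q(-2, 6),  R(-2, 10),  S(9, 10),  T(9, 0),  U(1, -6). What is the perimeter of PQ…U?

48

|PQ| = √((-3)² + (4)²) = √25 = 5
|QR| = √((0)² + (4)²) = √16 = 4
|RS| = √((11)² + (0)²) = √121 = 11
|ST| = √((0)² + (-10)²) = √100 = 10
|TU| = √((-8)² + (-6)²) = √100 = 10
|UP| = √((0)² + (8)²) = √64 = 8
Perimeter = 5 + 4 + 11 + 10 + 10 + 8 = 48.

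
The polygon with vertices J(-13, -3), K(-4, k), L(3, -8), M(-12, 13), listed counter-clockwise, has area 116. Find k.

-4

The doubled signed area Σ (x_i y_{i+1} − x_{i+1} y_i) is linear in k.
With k=0 it equals 168; the coefficient of k is -16 (from the two edges through K).
So -16·k + 168 = 2·116 = 232 ⇒ k = -4.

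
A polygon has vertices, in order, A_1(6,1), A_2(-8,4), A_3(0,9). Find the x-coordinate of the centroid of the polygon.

-2/3

Apply the surveyor's formula. First the cross-terms c_i = x_i·y_{i+1} − x_{i+1}·y_i:
  32, -72, -54  ⇒  2A = -94, A = -47.
Then Σ (x_i + x_{i+1})·c_i = 188, so x̄ = 188 / (6·(-47)) = -2/3.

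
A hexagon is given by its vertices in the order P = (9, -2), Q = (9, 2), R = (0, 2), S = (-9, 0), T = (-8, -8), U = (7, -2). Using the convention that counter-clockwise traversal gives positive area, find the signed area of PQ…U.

110

P→Q: (9)(2) − (9)(-2) = 36
Q→R: (9)(2) − (0)(2) = 18
R→S: (0)(0) − (-9)(2) = 18
S→T: (-9)(-8) − (-8)(0) = 72
T→U: (-8)(-2) − (7)(-8) = 72
U→P: (7)(-2) − (9)(-2) = 4
Σ = 220
Signed area = Σ/2 = 110 (positive ⇒ counter-clockwise traversal).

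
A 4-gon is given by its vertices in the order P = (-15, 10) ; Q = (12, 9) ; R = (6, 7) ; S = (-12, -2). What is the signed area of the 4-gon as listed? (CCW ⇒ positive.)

-151.5

Σ = (-255) + (30) + (72) + (-150) = -303
Signed area = Σ/2 = -151.5 (negative ⇒ clockwise traversal).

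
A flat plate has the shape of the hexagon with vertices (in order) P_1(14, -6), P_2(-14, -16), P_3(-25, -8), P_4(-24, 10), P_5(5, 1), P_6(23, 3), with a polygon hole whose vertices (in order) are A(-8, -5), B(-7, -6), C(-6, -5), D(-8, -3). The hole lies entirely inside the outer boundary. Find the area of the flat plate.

647

Outer boundary:
Apply the surveyor's formula: 2A = Σ (x_i·y_{i+1} − x_{i+1}·y_i), indices taken mod 6.
Cross-terms: -308, -288, -442, -74, -8, -180  ⇒  Σ = -1300
Area = |Σ|/2 = 650.
Hole:
Apply the shoelace (surveyor's) formula: 2A = Σ (x_i·y_{i+1} − x_{i+1}·y_i), indices taken mod 4.
Cross-terms: 13, -1, -22, 16  ⇒  Σ = 6
Area = |Σ|/2 = 3.
Net area = 650 − 3 = 647.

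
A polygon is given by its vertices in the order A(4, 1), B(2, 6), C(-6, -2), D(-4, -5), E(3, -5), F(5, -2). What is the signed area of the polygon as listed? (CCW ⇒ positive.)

71.5

Apply the shoelace (surveyor's) formula: 2A = Σ (x_i·y_{i+1} − x_{i+1}·y_i), indices taken mod 6.
A→B: (4)(6) − (2)(1) = 22
B→C: (2)(-2) − (-6)(6) = 32
C→D: (-6)(-5) − (-4)(-2) = 22
D→E: (-4)(-5) − (3)(-5) = 35
E→F: (3)(-2) − (5)(-5) = 19
F→A: (5)(1) − (4)(-2) = 13
Σ = 143
Signed area = Σ/2 = 71.5 (positive ⇒ counter-clockwise traversal).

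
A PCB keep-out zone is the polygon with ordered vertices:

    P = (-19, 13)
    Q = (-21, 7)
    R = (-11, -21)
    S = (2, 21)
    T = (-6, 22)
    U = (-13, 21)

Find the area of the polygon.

Apply Gauss's area formula: 2A = Σ (x_i·y_{i+1} − x_{i+1}·y_i), indices taken mod 6.
Σ = (140) + (518) + (-189) + (170) + (160) + (230) = 1029
Area = |Σ|/2 = 514.5.

514.5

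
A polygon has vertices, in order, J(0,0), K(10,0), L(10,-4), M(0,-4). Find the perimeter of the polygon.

|JK| = √((10)² + (0)²) = √100 = 10
|KL| = √((0)² + (-4)²) = √16 = 4
|LM| = √((-10)² + (0)²) = √100 = 10
|MJ| = √((0)² + (4)²) = √16 = 4
Perimeter = 10 + 4 + 10 + 4 = 28.

28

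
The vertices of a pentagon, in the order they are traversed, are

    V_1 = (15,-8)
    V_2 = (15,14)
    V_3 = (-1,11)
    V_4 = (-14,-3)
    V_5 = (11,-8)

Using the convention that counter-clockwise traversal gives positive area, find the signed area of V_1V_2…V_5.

Apply the shoelace formula: 2A = Σ (x_i·y_{i+1} − x_{i+1}·y_i), indices taken mod 5.
Cross-terms: 330, 179, 157, 145, 32  ⇒  Σ = 843
Signed area = Σ/2 = 421.5 (positive ⇒ counter-clockwise traversal).

421.5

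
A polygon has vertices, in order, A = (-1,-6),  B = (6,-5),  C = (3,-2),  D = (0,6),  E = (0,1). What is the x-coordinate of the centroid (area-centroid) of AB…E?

Apply the shoelace formula. First the cross-terms c_i = x_i·y_{i+1} − x_{i+1}·y_i:
  41, 3, 18, 0, 1  ⇒  2A = 63, A = 31.5.
Then Σ (x_i + x_{i+1})·c_i = 285, so x̄ = 285 / (6·31.5) = 95/63.

95/63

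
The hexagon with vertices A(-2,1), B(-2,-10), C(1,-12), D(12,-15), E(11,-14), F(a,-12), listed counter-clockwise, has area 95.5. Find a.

11

The doubled signed area Σ (x_i y_{i+1} − x_{i+1} y_i) is linear in a.
With a=0 it equals 26; the coefficient of a is 15 (from the two edges through F).
So 15·a + 26 = 2·95.5 = 191 ⇒ a = 11.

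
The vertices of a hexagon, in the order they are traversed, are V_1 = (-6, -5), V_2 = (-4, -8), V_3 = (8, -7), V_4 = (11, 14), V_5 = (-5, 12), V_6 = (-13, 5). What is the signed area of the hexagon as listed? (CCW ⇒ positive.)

368.5

Apply the surveyor's formula: 2A = Σ (x_i·y_{i+1} − x_{i+1}·y_i), indices taken mod 6.
Cross-terms: 28, 92, 189, 202, 131, 95  ⇒  Σ = 737
Signed area = Σ/2 = 368.5 (positive ⇒ counter-clockwise traversal).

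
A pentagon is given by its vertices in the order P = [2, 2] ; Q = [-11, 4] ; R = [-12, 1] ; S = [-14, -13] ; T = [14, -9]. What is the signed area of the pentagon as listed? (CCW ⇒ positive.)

Apply the shoelace formula: 2A = Σ (x_i·y_{i+1} − x_{i+1}·y_i), indices taken mod 5.
P→Q: (2)(4) − (-11)(2) = 30
Q→R: (-11)(1) − (-12)(4) = 37
R→S: (-12)(-13) − (-14)(1) = 170
S→T: (-14)(-9) − (14)(-13) = 308
T→P: (14)(2) − (2)(-9) = 46
Σ = 591
Signed area = Σ/2 = 295.5 (positive ⇒ counter-clockwise traversal).

295.5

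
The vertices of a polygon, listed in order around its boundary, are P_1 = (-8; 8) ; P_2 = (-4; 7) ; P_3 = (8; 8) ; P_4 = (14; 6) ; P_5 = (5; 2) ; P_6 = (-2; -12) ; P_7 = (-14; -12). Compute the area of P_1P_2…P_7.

293

P_1→P_2: (-8)(7) − (-4)(8) = -24
P_2→P_3: (-4)(8) − (8)(7) = -88
P_3→P_4: (8)(6) − (14)(8) = -64
P_4→P_5: (14)(2) − (5)(6) = -2
P_5→P_6: (5)(-12) − (-2)(2) = -56
P_6→P_7: (-2)(-12) − (-14)(-12) = -144
P_7→P_1: (-14)(8) − (-8)(-12) = -208
Σ = -586
Area = |Σ|/2 = 293.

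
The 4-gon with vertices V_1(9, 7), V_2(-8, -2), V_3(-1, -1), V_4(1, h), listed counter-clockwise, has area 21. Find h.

Write out the shoelace sum; only the two edges meeting at V_4 involve h:
2·Area = [((-1)·h − 1·(-1)) + (1·7 − 9·h)] + 44
       = -10·h + 52 = 42
⇒ h = 1.

1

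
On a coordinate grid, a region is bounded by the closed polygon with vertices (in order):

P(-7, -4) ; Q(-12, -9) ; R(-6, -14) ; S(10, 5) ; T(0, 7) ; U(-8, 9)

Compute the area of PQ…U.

Σ = (15) + (114) + (110) + (70) + (56) + (95) = 460
Area = |Σ|/2 = 230.

230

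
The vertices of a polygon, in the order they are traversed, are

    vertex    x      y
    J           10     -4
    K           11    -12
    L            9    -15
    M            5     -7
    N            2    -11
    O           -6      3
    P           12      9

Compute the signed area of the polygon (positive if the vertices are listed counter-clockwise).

Apply the surveyor's formula: 2A = Σ (x_i·y_{i+1} − x_{i+1}·y_i), indices taken mod 7.
Σ = (-76) + (-57) + (12) + (-41) + (-60) + (-90) + (-138) = -450
Signed area = Σ/2 = -225 (negative ⇒ clockwise traversal).

-225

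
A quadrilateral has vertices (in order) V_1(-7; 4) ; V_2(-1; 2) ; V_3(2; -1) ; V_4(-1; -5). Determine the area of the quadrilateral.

31.5

V_1→V_2: (-7)(2) − (-1)(4) = -10
V_2→V_3: (-1)(-1) − (2)(2) = -3
V_3→V_4: (2)(-5) − (-1)(-1) = -11
V_4→V_1: (-1)(4) − (-7)(-5) = -39
Σ = -63
Area = |Σ|/2 = 31.5.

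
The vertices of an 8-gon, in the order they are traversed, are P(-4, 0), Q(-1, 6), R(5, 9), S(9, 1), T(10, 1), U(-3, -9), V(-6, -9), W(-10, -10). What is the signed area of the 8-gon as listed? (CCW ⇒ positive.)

-162

Apply Gauss's area formula: 2A = Σ (x_i·y_{i+1} − x_{i+1}·y_i), indices taken mod 8.
Σ = (-24) + (-39) + (-76) + (-1) + (-87) + (-27) + (-30) + (-40) = -324
Signed area = Σ/2 = -162 (negative ⇒ clockwise traversal).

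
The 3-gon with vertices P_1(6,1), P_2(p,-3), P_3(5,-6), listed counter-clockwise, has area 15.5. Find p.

1

Write out the shoelace sum; only the two edges meeting at P_2 involve p:
2·Area = [(6·(-3) − p·1) + (p·(-6) − 5·(-3))] + 41
       = -7·p + 38 = 31
⇒ p = 1.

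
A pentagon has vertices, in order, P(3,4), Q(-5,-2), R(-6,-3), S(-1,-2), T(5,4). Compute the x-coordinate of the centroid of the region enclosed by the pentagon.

Apply the shoelace (surveyor's) formula. First the cross-terms c_i = x_i·y_{i+1} − x_{i+1}·y_i:
  14, 3, 9, 6, 8  ⇒  2A = 40, A = 20.
Then Σ (x_i + x_{i+1})·c_i = -36, so x̄ = -36 / (6·20) = -0.3.

-0.3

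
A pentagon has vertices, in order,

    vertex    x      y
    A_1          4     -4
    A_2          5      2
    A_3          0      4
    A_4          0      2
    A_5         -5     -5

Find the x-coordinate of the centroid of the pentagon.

Apply the shoelace (surveyor's) formula. First the cross-terms c_i = x_i·y_{i+1} − x_{i+1}·y_i:
  28, 20, 0, 10, 40  ⇒  2A = 98, A = 49.
Then Σ (x_i + x_{i+1})·c_i = 262, so x̄ = 262 / (6·49) = 131/147.

131/147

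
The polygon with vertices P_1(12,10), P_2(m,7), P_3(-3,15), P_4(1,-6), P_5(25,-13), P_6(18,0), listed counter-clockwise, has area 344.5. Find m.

6

Write out the shoelace sum; only the two edges meeting at P_2 involve m:
2·Area = [(12·7 − m·10) + (m·15 − (-3)·7)] + 554
       = 5·m + 659 = 689
⇒ m = 6.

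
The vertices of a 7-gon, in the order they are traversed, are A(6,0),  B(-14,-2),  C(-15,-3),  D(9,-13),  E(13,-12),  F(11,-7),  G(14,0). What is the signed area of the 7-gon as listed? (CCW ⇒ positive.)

Apply the shoelace formula: 2A = Σ (x_i·y_{i+1} − x_{i+1}·y_i), indices taken mod 7.
Σ = (-12) + (12) + (222) + (61) + (41) + (98) + (0) = 422
Signed area = Σ/2 = 211 (positive ⇒ counter-clockwise traversal).

211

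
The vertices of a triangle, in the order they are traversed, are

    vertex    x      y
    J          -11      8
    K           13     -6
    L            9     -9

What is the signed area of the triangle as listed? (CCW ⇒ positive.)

-64

J→K: (-11)(-6) − (13)(8) = -38
K→L: (13)(-9) − (9)(-6) = -63
L→J: (9)(8) − (-11)(-9) = -27
Σ = -128
Signed area = Σ/2 = -64 (negative ⇒ clockwise traversal).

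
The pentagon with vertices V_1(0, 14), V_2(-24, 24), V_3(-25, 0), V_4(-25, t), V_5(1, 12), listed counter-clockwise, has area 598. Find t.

Write out the shoelace sum; only the two edges meeting at V_4 involve t:
2·Area = [((-25)·t − (-25)·0) + ((-25)·12 − 1·t)] + 950
       = -26·t + 650 = 1196
⇒ t = -21.

-21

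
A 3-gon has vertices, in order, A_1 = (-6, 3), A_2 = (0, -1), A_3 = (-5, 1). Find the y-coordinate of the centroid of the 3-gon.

1

Apply the shoelace (surveyor's) formula. First the cross-terms c_i = x_i·y_{i+1} − x_{i+1}·y_i:
  6, -5, -9  ⇒  2A = -8, A = -4.
Then Σ (y_i + y_{i+1})·c_i = -24, so ȳ = -24 / (6·(-4)) = 1.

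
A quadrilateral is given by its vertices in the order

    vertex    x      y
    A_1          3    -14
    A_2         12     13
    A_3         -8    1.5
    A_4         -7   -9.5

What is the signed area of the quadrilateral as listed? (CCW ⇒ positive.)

Σ = (207) + (122) + (86.5) + (126.5) = 542
Signed area = Σ/2 = 271 (positive ⇒ counter-clockwise traversal).

271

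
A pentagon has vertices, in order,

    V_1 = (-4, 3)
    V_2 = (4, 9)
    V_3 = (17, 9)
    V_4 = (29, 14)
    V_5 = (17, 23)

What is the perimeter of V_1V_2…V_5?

80

|V_1V_2| = √((8)² + (6)²) = √100 = 10
|V_2V_3| = √((13)² + (0)²) = √169 = 13
|V_3V_4| = √((12)² + (5)²) = √169 = 13
|V_4V_5| = √((-12)² + (9)²) = √225 = 15
|V_5V_1| = √((-21)² + (-20)²) = √841 = 29
Perimeter = 10 + 13 + 13 + 15 + 29 = 80.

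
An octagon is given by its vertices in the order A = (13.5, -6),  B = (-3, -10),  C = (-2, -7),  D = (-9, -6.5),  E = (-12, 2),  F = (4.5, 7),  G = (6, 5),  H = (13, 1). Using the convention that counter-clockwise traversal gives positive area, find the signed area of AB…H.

-280.5

Apply the shoelace formula: 2A = Σ (x_i·y_{i+1} − x_{i+1}·y_i), indices taken mod 8.
Σ = (-153) + (1) + (-50) + (-96) + (-93) + (-19.5) + (-59) + (-91.5) = -561
Signed area = Σ/2 = -280.5 (negative ⇒ clockwise traversal).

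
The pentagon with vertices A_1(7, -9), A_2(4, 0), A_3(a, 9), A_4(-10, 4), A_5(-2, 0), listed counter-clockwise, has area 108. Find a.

7

The doubled signed area Σ (x_i y_{i+1} − x_{i+1} y_i) is linear in a.
With a=0 it equals 188; the coefficient of a is 4 (from the two edges through A_3).
So 4·a + 188 = 2·108 = 216 ⇒ a = 7.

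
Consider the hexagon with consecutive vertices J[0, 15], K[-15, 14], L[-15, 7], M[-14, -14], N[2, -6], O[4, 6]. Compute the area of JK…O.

Σ = (225) + (105) + (308) + (112) + (36) + (60) = 846
Area = |Σ|/2 = 423.

423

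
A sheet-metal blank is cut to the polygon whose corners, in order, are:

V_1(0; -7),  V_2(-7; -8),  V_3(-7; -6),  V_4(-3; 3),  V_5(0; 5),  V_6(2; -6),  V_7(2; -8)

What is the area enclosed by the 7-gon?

Σ = (-49) + (-14) + (-39) + (-15) + (-10) + (-4) + (-14) = -145
Area = |Σ|/2 = 72.5.

72.5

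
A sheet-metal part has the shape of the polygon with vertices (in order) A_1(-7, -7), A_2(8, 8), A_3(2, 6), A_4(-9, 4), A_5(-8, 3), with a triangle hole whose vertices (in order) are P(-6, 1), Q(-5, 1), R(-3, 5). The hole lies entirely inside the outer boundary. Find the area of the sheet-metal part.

Outer boundary:
Apply Gauss's area formula: 2A = Σ (x_i·y_{i+1} − x_{i+1}·y_i), indices taken mod 5.
A_1→A_2: (-7)(8) − (8)(-7) = 0
A_2→A_3: (8)(6) − (2)(8) = 32
A_3→A_4: (2)(4) − (-9)(6) = 62
A_4→A_5: (-9)(3) − (-8)(4) = 5
A_5→A_1: (-8)(-7) − (-7)(3) = 77
Σ = 176
Area = |Σ|/2 = 88.
Hole:
Apply the shoelace formula: 2A = Σ (x_i·y_{i+1} − x_{i+1}·y_i), indices taken mod 3.
Σ = (-1) + (-22) + (27) = 4
Area = |Σ|/2 = 2.
Net area = 88 − 2 = 86.

86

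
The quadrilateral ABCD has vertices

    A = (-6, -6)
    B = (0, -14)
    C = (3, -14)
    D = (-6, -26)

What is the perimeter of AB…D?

48

|AB| = √((6)² + (-8)²) = √100 = 10
|BC| = √((3)² + (0)²) = √9 = 3
|CD| = √((-9)² + (-12)²) = √225 = 15
|DA| = √((0)² + (20)²) = √400 = 20
Perimeter = 10 + 3 + 15 + 20 = 48.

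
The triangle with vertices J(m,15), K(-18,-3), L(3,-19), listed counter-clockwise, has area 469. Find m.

17

Write out the shoelace sum; only the two edges meeting at J involve m:
2·Area = [(3·15 − m·(-19)) + (m·(-3) − (-18)·15)] + 351
       = 16·m + 666 = 938
⇒ m = 17.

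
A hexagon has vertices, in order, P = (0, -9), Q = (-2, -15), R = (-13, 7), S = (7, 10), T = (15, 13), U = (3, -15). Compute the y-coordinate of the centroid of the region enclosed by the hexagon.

Apply the shoelace formula. First the cross-terms c_i = x_i·y_{i+1} − x_{i+1}·y_i:
  -18, -209, -179, -59, -264, -27  ⇒  2A = -756, A = -378.
Then Σ (y_i + y_{i+1})·c_i = -1120, so ȳ = -1120 / (6·(-378)) = 40/81.

40/81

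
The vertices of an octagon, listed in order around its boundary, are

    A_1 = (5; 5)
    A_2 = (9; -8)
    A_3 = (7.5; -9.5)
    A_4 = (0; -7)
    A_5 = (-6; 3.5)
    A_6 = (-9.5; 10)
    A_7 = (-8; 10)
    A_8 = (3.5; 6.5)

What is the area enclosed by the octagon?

174.375

Apply the shoelace formula: 2A = Σ (x_i·y_{i+1} − x_{i+1}·y_i), indices taken mod 8.
Σ = (-85) + (-25.5) + (-52.5) + (-42) + (-26.75) + (-15) + (-87) + (-15) = -348.75
Area = |Σ|/2 = 174.375.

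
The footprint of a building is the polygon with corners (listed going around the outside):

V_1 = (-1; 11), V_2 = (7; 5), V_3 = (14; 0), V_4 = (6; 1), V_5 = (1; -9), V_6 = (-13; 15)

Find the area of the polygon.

V_1→V_2: (-1)(5) − (7)(11) = -82
V_2→V_3: (7)(0) − (14)(5) = -70
V_3→V_4: (14)(1) − (6)(0) = 14
V_4→V_5: (6)(-9) − (1)(1) = -55
V_5→V_6: (1)(15) − (-13)(-9) = -102
V_6→V_1: (-13)(11) − (-1)(15) = -128
Σ = -423
Area = |Σ|/2 = 211.5.

211.5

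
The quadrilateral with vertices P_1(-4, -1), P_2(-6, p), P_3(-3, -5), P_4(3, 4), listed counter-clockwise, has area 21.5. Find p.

The doubled signed area Σ (x_i y_{i+1} − x_{i+1} y_i) is linear in p.
With p=0 it equals 40; the coefficient of p is -1 (from the two edges through P_2).
So -1·p + 40 = 2·21.5 = 43 ⇒ p = -3.

-3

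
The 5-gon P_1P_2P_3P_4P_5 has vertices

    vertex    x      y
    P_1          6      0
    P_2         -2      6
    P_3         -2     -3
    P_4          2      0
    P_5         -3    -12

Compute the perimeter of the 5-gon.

|P_1P_2| = √((-8)² + (6)²) = √100 = 10
|P_2P_3| = √((0)² + (-9)²) = √81 = 9
|P_3P_4| = √((4)² + (3)²) = √25 = 5
|P_4P_5| = √((-5)² + (-12)²) = √169 = 13
|P_5P_1| = √((9)² + (12)²) = √225 = 15
Perimeter = 10 + 9 + 5 + 13 + 15 = 52.

52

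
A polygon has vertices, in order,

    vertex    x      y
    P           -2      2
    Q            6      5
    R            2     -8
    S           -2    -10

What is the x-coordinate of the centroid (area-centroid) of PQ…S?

38/35

Apply Gauss's area formula. First the cross-terms c_i = x_i·y_{i+1} − x_{i+1}·y_i:
  -22, -58, -36, -24  ⇒  2A = -140, A = -70.
Then Σ (x_i + x_{i+1})·c_i = -456, so x̄ = -456 / (6·(-70)) = 38/35.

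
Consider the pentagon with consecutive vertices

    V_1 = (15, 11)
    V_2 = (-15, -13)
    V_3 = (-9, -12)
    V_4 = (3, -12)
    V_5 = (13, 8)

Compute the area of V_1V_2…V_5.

190

Apply the shoelace (surveyor's) formula: 2A = Σ (x_i·y_{i+1} − x_{i+1}·y_i), indices taken mod 5.
Cross-terms: -30, 63, 144, 180, 23  ⇒  Σ = 380
Area = |Σ|/2 = 190.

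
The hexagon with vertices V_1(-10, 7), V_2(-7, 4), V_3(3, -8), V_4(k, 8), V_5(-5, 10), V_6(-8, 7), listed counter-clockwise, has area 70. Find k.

-2

Write out the shoelace sum; only the two edges meeting at V_4 involve k:
2·Area = [(3·8 − k·(-8)) + (k·10 − (-5)·8)] + 112
       = 18·k + 176 = 140
⇒ k = -2.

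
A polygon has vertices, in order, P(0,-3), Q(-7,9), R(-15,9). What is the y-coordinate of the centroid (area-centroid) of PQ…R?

5

Apply the shoelace formula. First the cross-terms c_i = x_i·y_{i+1} − x_{i+1}·y_i:
  -21, 72, 45  ⇒  2A = 96, A = 48.
Then Σ (y_i + y_{i+1})·c_i = 1440, so ȳ = 1440 / (6·48) = 5.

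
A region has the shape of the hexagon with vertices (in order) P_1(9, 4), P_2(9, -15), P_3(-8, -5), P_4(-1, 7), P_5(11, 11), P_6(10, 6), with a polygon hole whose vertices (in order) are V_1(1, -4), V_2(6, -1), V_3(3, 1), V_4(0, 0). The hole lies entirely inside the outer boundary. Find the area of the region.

255.5

Outer boundary:
P_1→P_2: (9)(-15) − (9)(4) = -171
P_2→P_3: (9)(-5) − (-8)(-15) = -165
P_3→P_4: (-8)(7) − (-1)(-5) = -61
P_4→P_5: (-1)(11) − (11)(7) = -88
P_5→P_6: (11)(6) − (10)(11) = -44
P_6→P_1: (10)(4) − (9)(6) = -14
Σ = -543
Area = |Σ|/2 = 271.5.
Hole:
Σ = (23) + (9) + (0) + (0) = 32
Area = |Σ|/2 = 16.
Net area = 271.5 − 16 = 255.5.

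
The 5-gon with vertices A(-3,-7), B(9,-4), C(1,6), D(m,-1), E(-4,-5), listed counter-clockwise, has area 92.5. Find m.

The doubled signed area Σ (x_i y_{i+1} − x_{i+1} y_i) is linear in m.
With m=0 it equals 141; the coefficient of m is -11 (from the two edges through D).
So -11·m + 141 = 2·92.5 = 185 ⇒ m = -4.

-4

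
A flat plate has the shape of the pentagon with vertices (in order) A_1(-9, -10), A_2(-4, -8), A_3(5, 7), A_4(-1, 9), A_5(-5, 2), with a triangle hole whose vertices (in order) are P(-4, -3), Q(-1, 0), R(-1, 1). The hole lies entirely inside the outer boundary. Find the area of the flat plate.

102

Outer boundary:
Apply the shoelace (surveyor's) formula: 2A = Σ (x_i·y_{i+1} − x_{i+1}·y_i), indices taken mod 5.
Cross-terms: 32, 12, 52, 43, 68  ⇒  Σ = 207
Area = |Σ|/2 = 103.5.
Hole:
Apply the shoelace (surveyor's) formula: 2A = Σ (x_i·y_{i+1} − x_{i+1}·y_i), indices taken mod 3.
Σ = (-3) + (-1) + (7) = 3
Area = |Σ|/2 = 1.5.
Net area = 103.5 − 1.5 = 102.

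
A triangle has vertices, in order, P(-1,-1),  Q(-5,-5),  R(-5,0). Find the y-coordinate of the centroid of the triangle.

-2

Apply the surveyor's formula. First the cross-terms c_i = x_i·y_{i+1} − x_{i+1}·y_i:
  0, -25, 5  ⇒  2A = -20, A = -10.
Then Σ (y_i + y_{i+1})·c_i = 120, so ȳ = 120 / (6·(-10)) = -2.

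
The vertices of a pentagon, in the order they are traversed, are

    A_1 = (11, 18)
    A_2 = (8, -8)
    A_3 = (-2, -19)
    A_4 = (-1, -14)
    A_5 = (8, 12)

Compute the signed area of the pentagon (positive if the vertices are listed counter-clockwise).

Apply Gauss's area formula: 2A = Σ (x_i·y_{i+1} − x_{i+1}·y_i), indices taken mod 5.
Σ = (-232) + (-168) + (9) + (100) + (12) = -279
Signed area = Σ/2 = -139.5 (negative ⇒ clockwise traversal).

-139.5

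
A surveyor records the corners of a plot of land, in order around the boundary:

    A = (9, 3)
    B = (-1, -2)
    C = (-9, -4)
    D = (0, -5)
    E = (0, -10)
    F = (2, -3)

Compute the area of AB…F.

Apply Gauss's area formula: 2A = Σ (x_i·y_{i+1} − x_{i+1}·y_i), indices taken mod 6.
Σ = (-15) + (-14) + (45) + (0) + (20) + (33) = 69
Area = |Σ|/2 = 34.5.

34.5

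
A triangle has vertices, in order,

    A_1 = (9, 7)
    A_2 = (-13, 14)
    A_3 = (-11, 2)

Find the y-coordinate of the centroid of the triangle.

Apply the shoelace (surveyor's) formula. First the cross-terms c_i = x_i·y_{i+1} − x_{i+1}·y_i:
  217, 128, -95  ⇒  2A = 250, A = 125.
Then Σ (y_i + y_{i+1})·c_i = 5750, so ȳ = 5750 / (6·125) = 23/3.

23/3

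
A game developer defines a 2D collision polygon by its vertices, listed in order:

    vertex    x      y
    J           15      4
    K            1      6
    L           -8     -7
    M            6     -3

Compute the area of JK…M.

131

Apply the shoelace (surveyor's) formula: 2A = Σ (x_i·y_{i+1} − x_{i+1}·y_i), indices taken mod 4.
Σ = (86) + (41) + (66) + (69) = 262
Area = |Σ|/2 = 131.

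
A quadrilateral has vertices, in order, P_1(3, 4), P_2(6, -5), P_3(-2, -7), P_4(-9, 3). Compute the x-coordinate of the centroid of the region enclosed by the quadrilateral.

Apply the shoelace formula. First the cross-terms c_i = x_i·y_{i+1} − x_{i+1}·y_i:
  -39, -52, -69, -45  ⇒  2A = -205, A = -102.5.
Then Σ (x_i + x_{i+1})·c_i = 470, so x̄ = 470 / (6·(-102.5)) = -94/123.

-94/123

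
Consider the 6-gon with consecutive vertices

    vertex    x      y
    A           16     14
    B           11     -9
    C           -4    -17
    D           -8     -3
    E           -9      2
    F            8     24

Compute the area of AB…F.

Apply the surveyor's formula: 2A = Σ (x_i·y_{i+1} − x_{i+1}·y_i), indices taken mod 6.
Cross-terms: -298, -223, -124, -43, -232, -272  ⇒  Σ = -1192
Area = |Σ|/2 = 596.

596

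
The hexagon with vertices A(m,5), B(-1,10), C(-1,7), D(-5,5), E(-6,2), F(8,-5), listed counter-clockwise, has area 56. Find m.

0

Write out the shoelace sum; only the two edges meeting at A involve m:
2·Area = [(8·5 − m·(-5)) + (m·10 − (-1)·5)] + 67
       = 15·m + 112 = 112
⇒ m = 0.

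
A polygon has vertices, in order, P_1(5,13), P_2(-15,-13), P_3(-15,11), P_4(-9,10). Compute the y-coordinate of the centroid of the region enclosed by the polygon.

Apply the shoelace formula. First the cross-terms c_i = x_i·y_{i+1} − x_{i+1}·y_i:
  130, -360, -51, -167  ⇒  2A = -448, A = -224.
Then Σ (y_i + y_{i+1})·c_i = -4192, so ȳ = -4192 / (6·(-224)) = 131/42.

131/42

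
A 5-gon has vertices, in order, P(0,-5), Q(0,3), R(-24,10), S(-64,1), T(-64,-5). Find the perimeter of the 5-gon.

144

|PQ| = √((0)² + (8)²) = √64 = 8
|QR| = √((-24)² + (7)²) = √625 = 25
|RS| = √((-40)² + (-9)²) = √1681 = 41
|ST| = √((0)² + (-6)²) = √36 = 6
|TP| = √((64)² + (0)²) = √4096 = 64
Perimeter = 8 + 25 + 41 + 6 + 64 = 144.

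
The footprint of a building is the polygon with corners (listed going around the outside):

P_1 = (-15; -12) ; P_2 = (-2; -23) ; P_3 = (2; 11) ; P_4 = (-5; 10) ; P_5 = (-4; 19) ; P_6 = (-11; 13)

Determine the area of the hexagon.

424.5

Apply the surveyor's formula: 2A = Σ (x_i·y_{i+1} − x_{i+1}·y_i), indices taken mod 6.
Cross-terms: 321, 24, 75, -55, 157, 327  ⇒  Σ = 849
Area = |Σ|/2 = 424.5.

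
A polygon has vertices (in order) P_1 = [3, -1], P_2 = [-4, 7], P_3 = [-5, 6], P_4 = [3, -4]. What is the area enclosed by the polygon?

Apply the shoelace (surveyor's) formula: 2A = Σ (x_i·y_{i+1} − x_{i+1}·y_i), indices taken mod 4.
Cross-terms: 17, 11, 2, 9  ⇒  Σ = 39
Area = |Σ|/2 = 19.5.

19.5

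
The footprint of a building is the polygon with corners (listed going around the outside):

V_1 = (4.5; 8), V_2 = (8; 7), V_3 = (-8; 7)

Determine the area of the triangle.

8

Apply the shoelace (surveyor's) formula: 2A = Σ (x_i·y_{i+1} − x_{i+1}·y_i), indices taken mod 3.
V_1→V_2: (4.5)(7) − (8)(8) = -32.5
V_2→V_3: (8)(7) − (-8)(7) = 112
V_3→V_1: (-8)(8) − (4.5)(7) = -95.5
Σ = -16
Area = |Σ|/2 = 8.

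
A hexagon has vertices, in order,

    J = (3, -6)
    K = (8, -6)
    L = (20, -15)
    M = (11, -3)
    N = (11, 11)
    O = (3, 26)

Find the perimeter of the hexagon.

98

|JK| = √((5)² + (0)²) = √25 = 5
|KL| = √((12)² + (-9)²) = √225 = 15
|LM| = √((-9)² + (12)²) = √225 = 15
|MN| = √((0)² + (14)²) = √196 = 14
|NO| = √((-8)² + (15)²) = √289 = 17
|OJ| = √((0)² + (-32)²) = √1024 = 32
Perimeter = 5 + 15 + 15 + 14 + 17 + 32 = 98.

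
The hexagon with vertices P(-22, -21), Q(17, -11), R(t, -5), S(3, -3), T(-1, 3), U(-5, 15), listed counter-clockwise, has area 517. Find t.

8

Write out the shoelace sum; only the two edges meeting at R involve t:
2·Area = [(17·(-5) − t·(-11)) + (t·(-3) − 3·(-5))] + 1040
       = 8·t + 970 = 1034
⇒ t = 8.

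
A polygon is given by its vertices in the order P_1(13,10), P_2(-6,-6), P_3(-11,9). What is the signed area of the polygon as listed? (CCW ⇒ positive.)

Apply the shoelace (surveyor's) formula: 2A = Σ (x_i·y_{i+1} − x_{i+1}·y_i), indices taken mod 3.
P_1→P_2: (13)(-6) − (-6)(10) = -18
P_2→P_3: (-6)(9) − (-11)(-6) = -120
P_3→P_1: (-11)(10) − (13)(9) = -227
Σ = -365
Signed area = Σ/2 = -182.5 (negative ⇒ clockwise traversal).

-182.5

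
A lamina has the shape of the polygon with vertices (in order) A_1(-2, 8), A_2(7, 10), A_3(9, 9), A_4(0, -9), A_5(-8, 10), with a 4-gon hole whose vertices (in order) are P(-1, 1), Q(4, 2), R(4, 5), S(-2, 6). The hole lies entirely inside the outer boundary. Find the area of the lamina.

128

Outer boundary:
Apply the surveyor's formula: 2A = Σ (x_i·y_{i+1} − x_{i+1}·y_i), indices taken mod 5.
Σ = (-76) + (-27) + (-81) + (-72) + (-44) = -300
Area = |Σ|/2 = 150.
Hole:
Apply the surveyor's formula: 2A = Σ (x_i·y_{i+1} − x_{i+1}·y_i), indices taken mod 4.
Σ = (-6) + (12) + (34) + (4) = 44
Area = |Σ|/2 = 22.
Net area = 150 − 22 = 128.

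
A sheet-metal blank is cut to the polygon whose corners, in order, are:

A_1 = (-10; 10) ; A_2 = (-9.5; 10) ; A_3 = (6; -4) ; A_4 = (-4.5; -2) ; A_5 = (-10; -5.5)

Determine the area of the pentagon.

Apply the surveyor's formula: 2A = Σ (x_i·y_{i+1} − x_{i+1}·y_i), indices taken mod 5.
A_1→A_2: (-10)(10) − (-9.5)(10) = -5
A_2→A_3: (-9.5)(-4) − (6)(10) = -22
A_3→A_4: (6)(-2) − (-4.5)(-4) = -30
A_4→A_5: (-4.5)(-5.5) − (-10)(-2) = 4.75
A_5→A_1: (-10)(10) − (-10)(-5.5) = -155
Σ = -207.25
Area = |Σ|/2 = 103.625.

103.625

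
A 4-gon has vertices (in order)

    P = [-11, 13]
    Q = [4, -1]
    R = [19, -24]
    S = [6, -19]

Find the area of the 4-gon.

233

Apply the shoelace formula: 2A = Σ (x_i·y_{i+1} − x_{i+1}·y_i), indices taken mod 4.
Σ = (-41) + (-77) + (-217) + (-131) = -466
Area = |Σ|/2 = 233.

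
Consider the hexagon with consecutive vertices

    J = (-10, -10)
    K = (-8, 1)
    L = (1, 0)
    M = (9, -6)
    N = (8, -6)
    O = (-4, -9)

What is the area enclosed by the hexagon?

J→K: (-10)(1) − (-8)(-10) = -90
K→L: (-8)(0) − (1)(1) = -1
L→M: (1)(-6) − (9)(0) = -6
M→N: (9)(-6) − (8)(-6) = -6
N→O: (8)(-9) − (-4)(-6) = -96
O→J: (-4)(-10) − (-10)(-9) = -50
Σ = -249
Area = |Σ|/2 = 124.5.

124.5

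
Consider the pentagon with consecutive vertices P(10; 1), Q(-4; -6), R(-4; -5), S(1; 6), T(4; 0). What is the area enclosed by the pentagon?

49.5

Apply the shoelace (surveyor's) formula: 2A = Σ (x_i·y_{i+1} − x_{i+1}·y_i), indices taken mod 5.
Cross-terms: -56, -4, -19, -24, 4  ⇒  Σ = -99
Area = |Σ|/2 = 49.5.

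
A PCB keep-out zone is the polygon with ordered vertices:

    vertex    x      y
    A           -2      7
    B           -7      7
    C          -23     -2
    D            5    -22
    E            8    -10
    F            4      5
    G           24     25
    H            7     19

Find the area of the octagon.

Apply Gauss's area formula: 2A = Σ (x_i·y_{i+1} − x_{i+1}·y_i), indices taken mod 8.
Σ = (35) + (175) + (516) + (126) + (80) + (-20) + (281) + (87) = 1280
Area = |Σ|/2 = 640.

640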